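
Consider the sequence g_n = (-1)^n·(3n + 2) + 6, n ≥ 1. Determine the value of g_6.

(-1)^6 = 1; 3n + 2 at n=6 is 20; so g_6 = 26.

26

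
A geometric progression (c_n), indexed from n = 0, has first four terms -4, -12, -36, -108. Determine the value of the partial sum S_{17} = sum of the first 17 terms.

Common ratio r = 3.
c_n = (-4)·3^(n-0).
S = (-4)·(3^17 - 1)/(3 - 1) = (-4)·(129140163 - 1)/(2) = -258280324.

-258280324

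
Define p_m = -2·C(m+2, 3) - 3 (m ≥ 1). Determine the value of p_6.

-115

C(8, 3) = 56, so p_6 = -115.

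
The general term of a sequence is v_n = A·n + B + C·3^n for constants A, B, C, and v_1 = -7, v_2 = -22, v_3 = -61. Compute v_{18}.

Plug in n = 1, 2, 3: A + B + 3C = -7; 2A + B + 9C = -22; 3A + B + 27C = -61.
Subtracting the first from the second: A + 6C = -15.
Subtracting the second from the third: A + 18C = -39.
Solving: C = -2, A = -3, then B = 2.
Therefore v_{18} = -54 + 2 + (-2)·387420489 = -774841030.

-774841030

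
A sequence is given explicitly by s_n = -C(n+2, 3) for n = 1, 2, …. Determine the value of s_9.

C(11, 3) = 165, so s_9 = -165.

-165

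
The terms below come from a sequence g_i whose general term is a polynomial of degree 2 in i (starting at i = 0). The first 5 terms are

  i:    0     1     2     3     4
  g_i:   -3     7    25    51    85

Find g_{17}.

1255

1st diffs: 10, 18, 26, 34.
2nd diffs: 8, 8, 8 (constant).
Newton forward-difference form: g_i = -3 + 10·C(i,1) + 8·C(i,2).
At i = 17: i = 17, so g_{17} = -3 + 170 + 1088 = 1255.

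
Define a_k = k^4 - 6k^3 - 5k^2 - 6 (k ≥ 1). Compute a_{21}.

a_{21} = 1·21^4 - 6·21^3 - 5·21^2 - 6 = 136704.

136704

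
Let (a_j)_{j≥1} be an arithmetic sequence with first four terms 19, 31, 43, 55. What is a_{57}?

691

Common difference d = 12.
a_j = 19 + (j - 1)·12.
a_{57} = 19 + 56·12 = 691.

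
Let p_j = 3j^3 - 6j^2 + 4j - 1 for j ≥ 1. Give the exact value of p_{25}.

p_{25} = 3·25^3 - 6·25^2 + 4·25 - 1 = 43224.

43224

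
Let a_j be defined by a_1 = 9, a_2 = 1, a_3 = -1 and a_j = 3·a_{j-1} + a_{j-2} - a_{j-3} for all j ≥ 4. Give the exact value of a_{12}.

-126699

Step forward from the initial values:
a_4 = -11  a_5 = -35  a_6 = -115  a_7 = -369  a_8 = -1187  a_9 = -3815  a_{10} = -12263  a_{11} = -39417  a_{12} = -126699.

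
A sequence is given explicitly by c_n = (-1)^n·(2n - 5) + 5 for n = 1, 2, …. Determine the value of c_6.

(-1)^6 = 1; 2n - 5 at n=6 is 7; so c_6 = 12.

12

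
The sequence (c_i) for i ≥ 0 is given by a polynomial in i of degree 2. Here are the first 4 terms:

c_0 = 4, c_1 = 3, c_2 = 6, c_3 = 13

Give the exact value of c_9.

139

1st diffs: -1, 3, 7.
2nd diffs: 4, 4 (constant).
Newton forward-difference form: c_i = 4 + (-1)·C(i,1) + 4·C(i,2).
At i = 9: i = 9, so c_9 = 4 - 9 + 144 = 139.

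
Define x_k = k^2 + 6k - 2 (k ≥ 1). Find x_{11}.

185

x_{11} = 1·11^2 + 6·11 - 2 = 185.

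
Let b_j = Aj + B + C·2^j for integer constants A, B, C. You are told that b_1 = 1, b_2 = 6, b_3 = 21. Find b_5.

Write the equations: A + B + 2C = 1; 2A + B + 4C = 6; 3A + B + 8C = 21.
Subtracting the first from the second: A + 2C = 5.
Subtracting the second from the third: A + 4C = 15.
Solving: C = 5, A = -5, then B = -4.
Hence b_5 = -5·5 + (-4) + 5·32 = 131.

131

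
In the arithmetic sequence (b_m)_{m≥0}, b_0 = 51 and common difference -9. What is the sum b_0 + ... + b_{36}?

-4107

b_m = 51 + (m - 0)·(-9).
b_{36} = -273; S = 37·(51 + (-273))/2 = -4107.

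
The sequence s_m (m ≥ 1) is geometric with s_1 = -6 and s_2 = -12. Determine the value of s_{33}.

-25769803776

Common ratio r = 2.
s_m = (-6)·2^(m-1).
s_{33} = (-6)·2^32 = -25769803776.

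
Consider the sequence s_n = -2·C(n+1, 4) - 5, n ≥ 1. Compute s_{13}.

C(14, 4) = 1001, so s_{13} = -2007.

-2007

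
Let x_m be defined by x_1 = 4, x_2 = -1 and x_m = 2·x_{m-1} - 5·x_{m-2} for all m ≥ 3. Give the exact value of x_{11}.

Iterate the recurrence:
x_3 = -22;  x_4 = -39;  x_5 = 32;  x_6 = 259;  x_7 = 358;  x_8 = -579;  x_9 = -2948;  x_{10} = -3001;  x_{11} = 8738.

8738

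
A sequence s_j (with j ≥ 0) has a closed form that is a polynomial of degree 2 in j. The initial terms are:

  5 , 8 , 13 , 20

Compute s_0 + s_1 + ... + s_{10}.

1st diffs: 3, 5, 7.
2nd diffs: 2, 2 (constant).
So s_j = j^2 + 2j + 5.
Continuing: …, 29, 40, 53, 68, …, s_{10} = 125.
Summing j = 0..10 (11 terms) gives 550.

550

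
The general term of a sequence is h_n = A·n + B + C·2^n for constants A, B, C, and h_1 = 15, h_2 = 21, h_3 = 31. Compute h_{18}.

Plug in n = 1, 2, 3: A + B + 2C = 15; 2A + B + 4C = 21; 3A + B + 8C = 31.
Subtracting the first from the second: A + 2C = 6.
Subtracting the second from the third: A + 4C = 10.
Solving: C = 2, A = 2, then B = 9.
So h_n = 2·n + 9 + 2·2^n; at n=18 this is 524333.

524333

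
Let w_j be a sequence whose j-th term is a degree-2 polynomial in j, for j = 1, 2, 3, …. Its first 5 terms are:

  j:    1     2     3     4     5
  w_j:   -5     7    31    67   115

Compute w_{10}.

1st diffs: 12, 24, 36, 48.
2nd diffs: 12, 12, 12 (constant).
Newton forward-difference form: w_j = -5 + 12·C(j-1,1) + 12·C(j-1,2).
At j = 10: j-1 = 9, so w_{10} = -5 + 108 + 432 = 535.

535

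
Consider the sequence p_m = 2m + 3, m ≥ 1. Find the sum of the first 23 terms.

621

Over m = 1..23: Σm = 276.
Total = (2)·276 + (3)·23 = 621.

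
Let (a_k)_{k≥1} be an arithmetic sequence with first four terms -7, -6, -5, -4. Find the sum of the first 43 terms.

Common difference d = 1.
a_k = -7 + (k - 1)·1.
a_{43} = 35; S = 43·(-7 + 35)/2 = 602.

602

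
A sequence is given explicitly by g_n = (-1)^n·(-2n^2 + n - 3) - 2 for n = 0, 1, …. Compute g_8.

-125

(-1)^8 = 1; -2n^2 + n - 3 at n=8 is -123; so g_8 = -125.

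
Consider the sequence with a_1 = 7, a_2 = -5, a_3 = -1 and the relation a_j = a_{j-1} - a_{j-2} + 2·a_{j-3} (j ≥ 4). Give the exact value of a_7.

16

a_4 = 18; a_5 = 9; a_6 = -11; a_7 = 16.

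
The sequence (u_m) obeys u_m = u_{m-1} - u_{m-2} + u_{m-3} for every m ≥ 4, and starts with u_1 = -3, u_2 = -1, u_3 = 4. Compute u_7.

4

Compute successive terms:
u_4 = 2  u_5 = -3  u_6 = -1  u_7 = 4.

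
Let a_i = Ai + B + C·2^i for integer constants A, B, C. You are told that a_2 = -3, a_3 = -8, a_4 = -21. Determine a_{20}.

Write the equations: 2A + B + 4C = -3; 3A + B + 8C = -8; 4A + B + 16C = -21.
Subtracting the first from the second: A + 4C = -5.
Subtracting the second from the third: A + 8C = -13.
Solving: C = -2, A = 3, then B = -1.
So a_i = 3·i + (-1) + (-2)·2^i; at i=20 this is -2097093.

-2097093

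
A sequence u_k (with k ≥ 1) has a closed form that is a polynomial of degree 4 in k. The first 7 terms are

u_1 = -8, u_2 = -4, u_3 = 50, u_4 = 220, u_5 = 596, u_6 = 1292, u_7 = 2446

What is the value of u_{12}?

21596

1st diffs: 4, 54, 170, 376, 696, 1154.
2nd diffs: 50, 116, 206, 320, 458.
3rd diffs: 66, 90, 114, 138.
4th diffs: 24, 24, 24 (constant).
Newton forward-difference form: u_k = -8 + 4·C(k-1,1) + 50·C(k-1,2) + 66·C(k-1,3) + 24·C(k-1,4).
At k = 12: k-1 = 11, so u_{12} = -8 + 44 + 2750 + 10890 + 7920 = 21596.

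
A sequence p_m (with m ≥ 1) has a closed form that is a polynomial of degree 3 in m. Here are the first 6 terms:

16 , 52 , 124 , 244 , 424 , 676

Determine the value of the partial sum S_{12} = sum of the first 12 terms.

1st diffs: 36, 72, 120, 180, 252.
2nd diffs: 36, 48, 60, 72.
3rd diffs: 12, 12, 12 (constant).
Newton forward-difference form: p_m = 16 + 36·C(m-1,1) + 36·C(m-1,2) + 12·C(m-1,3).
Continuing: …, 1012, 1444, 1984, 2644, …, p_{12} = 4372.
Summing m = 1..12 (12 terms) gives 16428.

16428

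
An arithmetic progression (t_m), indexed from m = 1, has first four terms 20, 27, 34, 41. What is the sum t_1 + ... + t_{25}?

2600

Common difference d = 7.
t_m = 20 + (m - 1)·7.
t_{25} = 188; S = 25·(20 + 188)/2 = 2600.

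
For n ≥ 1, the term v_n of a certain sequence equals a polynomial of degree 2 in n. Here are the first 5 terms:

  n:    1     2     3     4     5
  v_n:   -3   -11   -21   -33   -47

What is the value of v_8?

-101

1st diffs: -8, -10, -12, -14.
2nd diffs: -2, -2, -2 (constant).
Newton forward-difference form: v_n = -3 + (-8)·C(n-1,1) + (-2)·C(n-1,2).
At n = 8: n-1 = 7, so v_8 = -3 - 56 - 42 = -101.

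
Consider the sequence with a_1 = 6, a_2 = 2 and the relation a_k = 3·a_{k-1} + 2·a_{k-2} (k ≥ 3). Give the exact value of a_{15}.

Compute successive terms:
a_3 = 18  a_4 = 58  a_5 = 210  …  a_{12} = 1523098  a_{13} = 5424594  a_{14} = 19319978  a_{15} = 68809122.

68809122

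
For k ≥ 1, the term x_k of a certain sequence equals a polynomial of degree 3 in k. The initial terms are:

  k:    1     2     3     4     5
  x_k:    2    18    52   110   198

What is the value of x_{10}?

1298

1st diffs: 16, 34, 58, 88.
2nd diffs: 18, 24, 30.
3rd diffs: 6, 6 (constant).
Newton forward-difference form: x_k = 2 + 16·C(k-1,1) + 18·C(k-1,2) + 6·C(k-1,3).
At k = 10: k-1 = 9, so x_{10} = 2 + 144 + 648 + 504 = 1298.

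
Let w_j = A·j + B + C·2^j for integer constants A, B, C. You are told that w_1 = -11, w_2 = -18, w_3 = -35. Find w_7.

Write the equations: A + B + 2C = -11; 2A + B + 4C = -18; 3A + B + 8C = -35.
Subtracting the first from the second: A + 2C = -7.
Subtracting the second from the third: A + 4C = -17.
Solving: C = -5, A = 3, then B = -4.
Hence w_7 = 3·7 + (-4) + (-5)·128 = -623.

-623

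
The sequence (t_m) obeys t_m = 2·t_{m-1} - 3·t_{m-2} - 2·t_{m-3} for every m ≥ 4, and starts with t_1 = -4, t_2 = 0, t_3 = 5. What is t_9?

t_4 = 18  t_5 = 21  t_6 = -22  t_7 = -143  t_8 = -262  t_9 = -51.

-51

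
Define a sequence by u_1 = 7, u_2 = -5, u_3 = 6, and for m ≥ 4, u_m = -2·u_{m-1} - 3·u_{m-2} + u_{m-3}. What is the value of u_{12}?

Compute successive terms:
u_4 = 10; u_5 = -43; u_6 = 62; u_7 = 15; u_8 = -259; u_9 = 535; u_{10} = -278; u_{11} = -1308; u_{12} = 3985.

3985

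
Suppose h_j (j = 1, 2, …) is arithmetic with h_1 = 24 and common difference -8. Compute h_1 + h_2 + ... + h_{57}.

-11400

h_j = 24 + (j - 1)·(-8).
h_{57} = -424; S = 57·(24 + (-424))/2 = -11400.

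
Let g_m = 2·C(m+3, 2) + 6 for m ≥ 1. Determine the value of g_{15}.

312

C(18, 2) = 153, so g_{15} = 312.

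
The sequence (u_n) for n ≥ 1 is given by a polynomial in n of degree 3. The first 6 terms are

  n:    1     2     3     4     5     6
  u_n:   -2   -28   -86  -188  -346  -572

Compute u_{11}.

1st diffs: -26, -58, -102, -158, -226.
2nd diffs: -32, -44, -56, -68.
3rd diffs: -12, -12, -12 (constant).
Newton forward-difference form: u_n = -2 + (-26)·C(n-1,1) + (-32)·C(n-1,2) + (-12)·C(n-1,3).
At n = 11: n-1 = 10, so u_{11} = -2 - 260 - 1440 - 1440 = -3142.

-3142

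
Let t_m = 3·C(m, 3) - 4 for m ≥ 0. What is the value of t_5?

C(5, 3) = 10, so t_5 = 26.

26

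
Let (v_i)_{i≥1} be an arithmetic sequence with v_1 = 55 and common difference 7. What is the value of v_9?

v_i = 55 + (i - 1)·7.
v_9 = 55 + 8·7 = 111.

111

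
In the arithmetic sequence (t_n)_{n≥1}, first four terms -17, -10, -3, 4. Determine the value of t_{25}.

Common difference d = 7.
t_n = -17 + (n - 1)·7.
t_{25} = -17 + 24·7 = 151.

151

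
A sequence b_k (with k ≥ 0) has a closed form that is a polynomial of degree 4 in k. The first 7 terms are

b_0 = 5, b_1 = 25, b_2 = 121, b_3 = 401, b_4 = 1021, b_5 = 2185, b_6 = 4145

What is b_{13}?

71401

1st diffs: 20, 96, 280, 620, 1164, 1960.
2nd diffs: 76, 184, 340, 544, 796.
3rd diffs: 108, 156, 204, 252.
4th diffs: 48, 48, 48 (constant).
So b_k = 2k^4 + 6k^3 + 6k^2 + 6k + 5.
Evaluating at k = 13 gives b_{13} = 71401.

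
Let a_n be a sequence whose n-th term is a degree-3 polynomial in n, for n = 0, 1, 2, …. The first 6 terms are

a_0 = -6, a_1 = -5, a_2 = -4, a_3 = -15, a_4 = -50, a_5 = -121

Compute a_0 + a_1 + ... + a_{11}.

1st diffs: 1, 1, -11, -35, -71.
2nd diffs: 0, -12, -24, -36.
3rd diffs: -12, -12, -12 (constant).
Newton forward-difference form: a_n = -6 + 1·C(n,1) + (-12)·C(n,3).
Continuing: …, -240, -419, -670, -1005, …, a_{11} = -1975.
Summing n = 0..11 (12 terms) gives -5946.

-5946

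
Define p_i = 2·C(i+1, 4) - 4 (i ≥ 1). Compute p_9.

C(10, 4) = 210, so p_9 = 416.

416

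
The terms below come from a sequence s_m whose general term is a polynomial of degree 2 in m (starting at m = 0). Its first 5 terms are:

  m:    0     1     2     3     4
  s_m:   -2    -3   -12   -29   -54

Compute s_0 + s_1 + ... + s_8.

-726

1st diffs: -1, -9, -17, -25.
2nd diffs: -8, -8, -8 (constant).
Newton forward-difference form: s_m = -2 + (-1)·C(m,1) + (-8)·C(m,2).
Continuing: -87, -128, -177, -234.
Summing m = 0..8 (9 terms) gives -726.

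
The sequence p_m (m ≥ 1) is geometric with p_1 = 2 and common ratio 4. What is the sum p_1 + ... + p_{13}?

44739242

p_m = 2·4^(m-1).
S = 2·(4^13 - 1)/(4 - 1) = 2·(67108864 - 1)/(3) = 44739242.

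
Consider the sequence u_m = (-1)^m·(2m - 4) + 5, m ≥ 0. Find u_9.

(-1)^9 = -1; 2m - 4 at m=9 is 14; so u_9 = -9.

-9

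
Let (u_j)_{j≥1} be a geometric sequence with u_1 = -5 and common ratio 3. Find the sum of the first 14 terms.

-11957420

u_j = (-5)·3^(j-1).
S = (-5)·(3^14 - 1)/(3 - 1) = (-5)·(4782969 - 1)/(2) = -11957420.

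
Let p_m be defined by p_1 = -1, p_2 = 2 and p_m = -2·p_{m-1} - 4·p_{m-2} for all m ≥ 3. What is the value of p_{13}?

p_3 = 0; p_4 = -8; p_5 = 16; …; p_{10} = -512; p_{11} = 1024; p_{12} = 0; p_{13} = -4096.

-4096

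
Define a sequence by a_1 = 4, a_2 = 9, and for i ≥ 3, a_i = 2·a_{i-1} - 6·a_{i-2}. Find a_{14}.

a_3 = -6; a_4 = -66; a_5 = -96; …; a_{11} = -96; a_{12} = 79584; a_{13} = 159744; a_{14} = -158016.

-158016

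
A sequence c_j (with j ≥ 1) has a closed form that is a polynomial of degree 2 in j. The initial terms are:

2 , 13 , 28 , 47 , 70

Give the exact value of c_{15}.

520

1st diffs: 11, 15, 19, 23.
2nd diffs: 4, 4, 4 (constant).
Newton forward-difference form: c_j = 2 + 11·C(j-1,1) + 4·C(j-1,2).
At j = 15: j-1 = 14, so c_{15} = 2 + 154 + 364 = 520.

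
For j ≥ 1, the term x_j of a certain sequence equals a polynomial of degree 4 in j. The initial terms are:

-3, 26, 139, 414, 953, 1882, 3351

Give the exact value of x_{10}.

1st diffs: 29, 113, 275, 539, 929, 1469.
2nd diffs: 84, 162, 264, 390, 540.
3rd diffs: 78, 102, 126, 150.
4th diffs: 24, 24, 24 (constant).
Newton forward-difference form: x_j = -3 + 29·C(j-1,1) + 84·C(j-1,2) + 78·C(j-1,3) + 24·C(j-1,4).
At j = 10: j-1 = 9, so x_{10} = -3 + 261 + 3024 + 6552 + 3024 = 12858.

12858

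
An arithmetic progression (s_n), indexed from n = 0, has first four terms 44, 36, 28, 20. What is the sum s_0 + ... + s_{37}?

-3952

Common difference d = -8.
s_n = 44 + (n - 0)·(-8).
s_{37} = -252; S = 38·(44 + (-252))/2 = -3952.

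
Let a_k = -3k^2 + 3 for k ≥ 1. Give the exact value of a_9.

a_9 = -3·9^2 + 3 = -240.

-240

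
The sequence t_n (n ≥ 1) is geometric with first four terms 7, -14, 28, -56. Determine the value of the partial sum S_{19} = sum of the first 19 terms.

Common ratio r = -2.
t_n = 7·(-2)^(n-1).
S = 7·((-2)^19 - 1)/(-2 - 1) = 7·(-524288 - 1)/(-3) = 1223341.

1223341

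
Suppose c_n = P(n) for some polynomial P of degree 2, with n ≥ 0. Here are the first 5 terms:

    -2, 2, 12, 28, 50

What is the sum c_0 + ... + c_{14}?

1st diffs: 4, 10, 16, 22.
2nd diffs: 6, 6, 6 (constant).
Newton forward-difference form: c_n = -2 + 4·C(n,1) + 6·C(n,2).
Continuing: …, 78, 112, 152, 198, …, c_{14} = 600.
Summing n = 0..14 (15 terms) gives 3120.

3120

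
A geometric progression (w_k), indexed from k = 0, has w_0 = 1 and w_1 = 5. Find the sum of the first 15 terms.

7629394531

Common ratio r = 5.
w_k = 1·5^(k-0).
S = 1·(5^15 - 1)/(5 - 1) = 1·(30517578125 - 1)/(4) = 7629394531.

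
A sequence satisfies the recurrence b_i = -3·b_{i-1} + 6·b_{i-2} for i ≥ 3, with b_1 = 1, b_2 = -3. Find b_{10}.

-444447

Applying the relation repeatedly:
b_3 = 15;  b_4 = -63;  b_5 = 279;  b_6 = -1215;  b_7 = 5319;  b_8 = -23247;  b_9 = 101655;  b_{10} = -444447.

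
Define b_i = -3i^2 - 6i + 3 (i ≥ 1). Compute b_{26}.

b_{26} = -3·26^2 - 6·26 + 3 = -2181.

-2181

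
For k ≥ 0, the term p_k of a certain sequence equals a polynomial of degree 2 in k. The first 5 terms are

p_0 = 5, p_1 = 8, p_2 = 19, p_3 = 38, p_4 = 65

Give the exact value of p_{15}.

890

1st diffs: 3, 11, 19, 27.
2nd diffs: 8, 8, 8 (constant).
Newton forward-difference form: p_k = 5 + 3·C(k,1) + 8·C(k,2).
At k = 15: k = 15, so p_{15} = 5 + 45 + 840 = 890.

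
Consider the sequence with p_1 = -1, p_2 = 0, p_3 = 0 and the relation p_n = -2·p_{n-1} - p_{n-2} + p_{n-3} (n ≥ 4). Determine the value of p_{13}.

p_4 = -1; p_5 = 2; p_6 = -3; p_7 = 3; p_8 = -1; p_9 = -4; p_{10} = 12; p_{11} = -21; p_{12} = 26; p_{13} = -19.

-19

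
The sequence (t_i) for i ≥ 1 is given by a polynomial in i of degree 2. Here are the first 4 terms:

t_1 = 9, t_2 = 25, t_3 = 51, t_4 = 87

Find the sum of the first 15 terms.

6365

1st diffs: 16, 26, 36.
2nd diffs: 10, 10 (constant).
So t_i = 5i^2 + i + 3.
Continuing: …, 133, 189, 255, 331, …, t_{15} = 1143.
Summing i = 1..15 (15 terms) gives 6365.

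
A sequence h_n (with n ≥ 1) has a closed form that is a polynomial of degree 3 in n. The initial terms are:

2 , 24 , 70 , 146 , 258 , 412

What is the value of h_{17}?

6594

1st diffs: 22, 46, 76, 112, 154.
2nd diffs: 24, 30, 36, 42.
3rd diffs: 6, 6, 6 (constant).
Newton forward-difference form: h_n = 2 + 22·C(n-1,1) + 24·C(n-1,2) + 6·C(n-1,3).
At n = 17: n-1 = 16, so h_{17} = 2 + 352 + 2880 + 3360 = 6594.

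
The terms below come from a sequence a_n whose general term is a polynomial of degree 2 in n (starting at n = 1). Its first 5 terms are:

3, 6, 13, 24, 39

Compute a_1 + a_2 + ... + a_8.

1st diffs: 3, 7, 11, 15.
2nd diffs: 4, 4, 4 (constant).
Newton forward-difference form: a_n = 3 + 3·C(n-1,1) + 4·C(n-1,2).
Continuing: 58, 81, 108.
Summing n = 1..8 (8 terms) gives 332.

332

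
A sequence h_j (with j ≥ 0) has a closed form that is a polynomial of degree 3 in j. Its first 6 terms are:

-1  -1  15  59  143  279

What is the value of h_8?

1st diffs: 0, 16, 44, 84, 136.
2nd diffs: 16, 28, 40, 52.
3rd diffs: 12, 12, 12 (constant).
So h_j = 2j^3 + 2j^2 - 4j - 1.
Evaluating at j = 8 gives h_8 = 1119.

1119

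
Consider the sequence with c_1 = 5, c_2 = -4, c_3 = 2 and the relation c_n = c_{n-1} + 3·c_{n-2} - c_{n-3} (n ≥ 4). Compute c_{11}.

c_4 = -15, c_5 = -5, c_6 = -52, c_7 = -52, c_8 = -203, c_9 = -307, c_{10} = -864, c_{11} = -1582.

-1582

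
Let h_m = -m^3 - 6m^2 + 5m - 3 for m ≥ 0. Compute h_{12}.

-2535

h_{12} = -1·12^3 - 6·12^2 + 5·12 - 3 = -2535.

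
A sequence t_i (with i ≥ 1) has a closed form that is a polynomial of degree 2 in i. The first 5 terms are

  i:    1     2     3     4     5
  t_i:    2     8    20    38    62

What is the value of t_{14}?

548

1st diffs: 6, 12, 18, 24.
2nd diffs: 6, 6, 6 (constant).
Newton forward-difference form: t_i = 2 + 6·C(i-1,1) + 6·C(i-1,2).
At i = 14: i-1 = 13, so t_{14} = 2 + 78 + 468 = 548.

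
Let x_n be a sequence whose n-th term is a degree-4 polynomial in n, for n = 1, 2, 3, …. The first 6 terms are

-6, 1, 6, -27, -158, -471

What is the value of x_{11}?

-9386

1st diffs: 7, 5, -33, -131, -313.
2nd diffs: -2, -38, -98, -182.
3rd diffs: -36, -60, -84.
4th diffs: -24, -24 (constant).
So x_n = -n^4 + 4n^3 - 6n - 3.
Evaluating at n = 11 gives x_{11} = -9386.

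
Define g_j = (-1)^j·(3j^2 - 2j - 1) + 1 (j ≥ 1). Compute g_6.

(-1)^6 = 1; 3j^2 - 2j - 1 at j=6 is 95; so g_6 = 96.

96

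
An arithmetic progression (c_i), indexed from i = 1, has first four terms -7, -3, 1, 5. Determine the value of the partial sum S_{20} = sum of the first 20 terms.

620

Common difference d = 4.
c_i = -7 + (i - 1)·4.
c_{20} = 69; S = 20·(-7 + 69)/2 = 620.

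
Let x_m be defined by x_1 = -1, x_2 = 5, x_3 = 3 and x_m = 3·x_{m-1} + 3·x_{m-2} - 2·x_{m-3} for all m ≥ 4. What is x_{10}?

54026

x_4 = 26;  x_5 = 77;  x_6 = 303;  x_7 = 1088;  x_8 = 4019;  x_9 = 14715;  x_{10} = 54026.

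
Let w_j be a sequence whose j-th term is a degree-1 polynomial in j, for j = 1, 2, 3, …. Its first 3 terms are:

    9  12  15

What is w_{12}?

1st diffs: 3, 3 (constant).
So w_j = 3j + 6.
Evaluating at j = 12 gives w_{12} = 42.

42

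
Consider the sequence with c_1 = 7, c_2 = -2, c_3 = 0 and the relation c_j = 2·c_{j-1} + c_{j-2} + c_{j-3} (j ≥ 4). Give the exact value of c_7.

Compute successive terms:
c_4 = 5; c_5 = 8; c_6 = 21; c_7 = 55.

55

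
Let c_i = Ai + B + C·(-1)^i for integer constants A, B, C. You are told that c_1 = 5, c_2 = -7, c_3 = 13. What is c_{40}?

145

Write the equations: A + B - C = 5; 2A + B + C = -7; 3A + B - C = 13.
Subtracting the first from the second: A + 2C = -12.
Subtracting the second from the third: A - 2C = 20.
Solving: C = -8, A = 4, then B = -7.
Therefore c_{40} = 160 + (-7) + (-8)·1 = 145.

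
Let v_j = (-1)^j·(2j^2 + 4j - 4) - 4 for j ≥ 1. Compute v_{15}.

(-1)^15 = -1; 2j^2 + 4j - 4 at j=15 is 506; so v_{15} = -510.

-510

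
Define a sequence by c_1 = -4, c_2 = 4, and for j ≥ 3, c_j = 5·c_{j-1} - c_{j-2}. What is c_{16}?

16984672436

Compute successive terms:
c_3 = 24;  c_4 = 116;  c_5 = 556;  …;  c_{13} = 154418876;  c_{14} = 739865284;  c_{15} = 3544907544;  c_{16} = 16984672436.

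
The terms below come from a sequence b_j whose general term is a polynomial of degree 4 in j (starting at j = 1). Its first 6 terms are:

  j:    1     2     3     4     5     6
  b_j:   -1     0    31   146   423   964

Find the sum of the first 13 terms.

1st diffs: 1, 31, 115, 277, 541.
2nd diffs: 30, 84, 162, 264.
3rd diffs: 54, 78, 102.
4th diffs: 24, 24 (constant).
Newton forward-difference form: b_j = -1 + 1·C(j-1,1) + 30·C(j-1,2) + 54·C(j-1,3) + 24·C(j-1,4).
Continuing: …, 1895, 3366, 5551, 8648, …, b_{13} = 25751.
Summing j = 1..13 (13 terms) gives 78143.

78143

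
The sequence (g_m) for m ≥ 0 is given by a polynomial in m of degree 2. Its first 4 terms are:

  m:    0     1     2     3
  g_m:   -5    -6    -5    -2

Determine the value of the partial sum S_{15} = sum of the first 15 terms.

1st diffs: -1, 1, 3.
2nd diffs: 2, 2 (constant).
So g_m = m^2 - 2m - 5.
Continuing: …, 3, 10, 19, 30, …, g_{14} = 163.
Summing m = 0..14 (15 terms) gives 730.

730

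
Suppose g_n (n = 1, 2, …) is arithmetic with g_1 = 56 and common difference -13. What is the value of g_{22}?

-217

g_n = 56 + (n - 1)·(-13).
g_{22} = 56 + 21·(-13) = -217.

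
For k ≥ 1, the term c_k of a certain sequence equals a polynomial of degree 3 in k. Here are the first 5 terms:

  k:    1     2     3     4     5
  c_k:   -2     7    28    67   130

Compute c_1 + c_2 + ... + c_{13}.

8398

1st diffs: 9, 21, 39, 63.
2nd diffs: 12, 18, 24.
3rd diffs: 6, 6 (constant).
Newton forward-difference form: c_k = -2 + 9·C(k-1,1) + 12·C(k-1,2) + 6·C(k-1,3).
Continuing: …, 223, 352, 523, 742, …, c_{13} = 2218.
Summing k = 1..13 (13 terms) gives 8398.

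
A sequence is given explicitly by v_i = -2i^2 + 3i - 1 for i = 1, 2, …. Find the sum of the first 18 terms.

Over i = 1..18: Σi = 171, Σi² = 2109.
Total = (-2)·2109 + (3)·171 + (-1)·18 = -3723.

-3723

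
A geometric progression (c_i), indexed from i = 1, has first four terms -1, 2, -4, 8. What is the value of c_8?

128

Common ratio r = -2.
c_i = (-1)·(-2)^(i-1).
c_8 = (-1)·(-2)^7 = 128.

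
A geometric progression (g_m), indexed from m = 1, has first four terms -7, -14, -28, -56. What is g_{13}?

-28672

Common ratio r = 2.
g_m = (-7)·2^(m-1).
g_{13} = (-7)·2^12 = -28672.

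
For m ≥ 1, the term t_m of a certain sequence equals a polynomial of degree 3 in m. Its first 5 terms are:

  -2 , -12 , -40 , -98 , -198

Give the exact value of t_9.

1st diffs: -10, -28, -58, -100.
2nd diffs: -18, -30, -42.
3rd diffs: -12, -12 (constant).
So t_m = -2m^3 + 3m^2 - 5m + 2.
Evaluating at m = 9 gives t_9 = -1258.

-1258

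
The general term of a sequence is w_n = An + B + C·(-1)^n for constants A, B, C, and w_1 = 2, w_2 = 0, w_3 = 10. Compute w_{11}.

42

Plug in n = 1, 2, 3: A + B - C = 2; 2A + B + C = 0; 3A + B - C = 10.
Subtracting the first from the second: A + 2C = -2.
Subtracting the second from the third: A - 2C = 10.
Solving: C = -3, A = 4, then B = -5.
So w_n = 4·n + (-5) + (-3)·(-1)^n; at n=11 this is 42.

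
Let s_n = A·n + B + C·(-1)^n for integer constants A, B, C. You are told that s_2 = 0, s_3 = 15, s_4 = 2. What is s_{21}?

At n = 2, 3, 4: 2A + B + C = 0; 3A + B - C = 15; 4A + B + C = 2.
Subtracting the first from the second: A - 2C = 15.
Subtracting the second from the third: A + 2C = -13.
Solving: C = -7, A = 1, then B = 5.
So s_n = 1·n + 5 + (-7)·(-1)^n; at n=21 this is 33.

33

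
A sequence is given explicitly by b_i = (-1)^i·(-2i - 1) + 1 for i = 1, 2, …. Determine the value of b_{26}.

-52

(-1)^26 = 1; -2i - 1 at i=26 is -53; so b_{26} = -52.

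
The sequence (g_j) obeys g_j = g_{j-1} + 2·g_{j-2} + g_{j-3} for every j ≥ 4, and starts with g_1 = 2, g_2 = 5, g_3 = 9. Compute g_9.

g_4 = 21, g_5 = 44, g_6 = 95, g_7 = 204, g_8 = 438, g_9 = 941.

941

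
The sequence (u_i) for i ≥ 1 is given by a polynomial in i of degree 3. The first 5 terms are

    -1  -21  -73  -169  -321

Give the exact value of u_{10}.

1st diffs: -20, -52, -96, -152.
2nd diffs: -32, -44, -56.
3rd diffs: -12, -12 (constant).
So u_i = -2i^3 - 4i^2 + 6i - 1.
Evaluating at i = 10 gives u_{10} = -2341.

-2341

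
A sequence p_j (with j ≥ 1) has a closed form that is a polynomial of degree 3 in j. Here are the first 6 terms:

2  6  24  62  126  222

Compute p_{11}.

1392

1st diffs: 4, 18, 38, 64, 96.
2nd diffs: 14, 20, 26, 32.
3rd diffs: 6, 6, 6 (constant).
Newton forward-difference form: p_j = 2 + 4·C(j-1,1) + 14·C(j-1,2) + 6·C(j-1,3).
At j = 11: j-1 = 10, so p_{11} = 2 + 40 + 630 + 720 = 1392.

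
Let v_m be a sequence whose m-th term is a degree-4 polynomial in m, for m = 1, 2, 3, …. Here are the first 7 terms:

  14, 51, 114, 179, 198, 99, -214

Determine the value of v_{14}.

1st diffs: 37, 63, 65, 19, -99, -313.
2nd diffs: 26, 2, -46, -118, -214.
3rd diffs: -24, -48, -72, -96.
4th diffs: -24, -24, -24 (constant).
Newton forward-difference form: v_m = 14 + 37·C(m-1,1) + 26·C(m-1,2) + (-24)·C(m-1,3) + (-24)·C(m-1,4).
At m = 14: m-1 = 13, so v_{14} = 14 + 481 + 2028 - 6864 - 17160 = -21501.

-21501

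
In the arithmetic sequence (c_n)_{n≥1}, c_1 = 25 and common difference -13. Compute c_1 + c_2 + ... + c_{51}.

-15300

c_n = 25 + (n - 1)·(-13).
c_{51} = -625; S = 51·(25 + (-625))/2 = -15300.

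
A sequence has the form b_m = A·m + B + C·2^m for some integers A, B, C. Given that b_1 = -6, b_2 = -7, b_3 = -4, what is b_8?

Write the equations: A + B + 2C = -6; 2A + B + 4C = -7; 3A + B + 8C = -4.
Subtracting the first from the second: A + 2C = -1.
Subtracting the second from the third: A + 4C = 3.
Solving: C = 2, A = -5, then B = -5.
Therefore b_8 = -40 + (-5) + 2·256 = 467.

467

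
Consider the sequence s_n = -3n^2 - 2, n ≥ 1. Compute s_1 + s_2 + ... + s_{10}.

-1175

Over n = 1..10: Σn = 55, Σn² = 385.
Total = (-3)·385 + (-2)·10 = -1175.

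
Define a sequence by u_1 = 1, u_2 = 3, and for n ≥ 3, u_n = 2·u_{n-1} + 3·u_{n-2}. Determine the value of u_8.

2187

Step forward from the initial values:
u_3 = 9; u_4 = 27; u_5 = 81; u_6 = 243; u_7 = 729; u_8 = 2187.
(Characteristic roots are 3 and -1.)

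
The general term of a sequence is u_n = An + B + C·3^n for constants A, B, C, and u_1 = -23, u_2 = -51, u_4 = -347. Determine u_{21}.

At n = 1, 2, 4: A + B + 3C = -23; 2A + B + 9C = -51; 4A + B + 81C = -347.
Subtracting the first from the second: A + 6C = -28.
Subtracting the second from the third: 2A + 72C = -296.
Solving: C = -4, A = -4, then B = -7.
Hence u_{21} = -4·21 + (-7) + (-4)·10460353203 = -41841412903.

-41841412903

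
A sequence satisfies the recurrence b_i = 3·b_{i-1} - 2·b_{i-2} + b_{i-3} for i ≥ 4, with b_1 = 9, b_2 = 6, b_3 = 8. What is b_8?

673

b_4 = 21; b_5 = 53; b_6 = 125; b_7 = 290; b_8 = 673.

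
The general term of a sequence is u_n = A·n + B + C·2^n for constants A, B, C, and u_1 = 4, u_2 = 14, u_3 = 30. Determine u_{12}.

12330

The three given values yield: A + B + 2C = 4; 2A + B + 4C = 14; 3A + B + 8C = 30.
Subtracting the first from the second: A + 2C = 10.
Subtracting the second from the third: A + 4C = 16.
Solving: C = 3, A = 4, then B = -6.
Therefore u_{12} = 48 + (-6) + 3·4096 = 12330.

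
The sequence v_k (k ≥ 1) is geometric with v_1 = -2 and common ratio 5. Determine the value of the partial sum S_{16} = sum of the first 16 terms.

v_k = (-2)·5^(k-1).
S = (-2)·(5^16 - 1)/(5 - 1) = (-2)·(152587890625 - 1)/(4) = -76293945312.

-76293945312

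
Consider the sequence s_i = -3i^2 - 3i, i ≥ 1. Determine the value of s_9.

s_9 = -3·9^2 - 3·9 = -270.

-270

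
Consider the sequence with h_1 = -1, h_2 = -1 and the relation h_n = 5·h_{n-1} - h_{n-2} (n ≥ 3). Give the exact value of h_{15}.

-580171684

h_3 = -4; h_4 = -19; h_5 = -91; …; h_{12} = -5274724; h_{13} = -25272721; h_{14} = -121088881; h_{15} = -580171684.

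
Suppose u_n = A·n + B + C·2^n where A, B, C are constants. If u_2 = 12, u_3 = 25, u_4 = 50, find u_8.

Write the equations: 2A + B + 4C = 12; 3A + B + 8C = 25; 4A + B + 16C = 50.
Subtracting the first from the second: A + 4C = 13.
Subtracting the second from the third: A + 8C = 25.
Solving: C = 3, A = 1, then B = -2.
Therefore u_8 = 8 + (-2) + 3·256 = 774.

774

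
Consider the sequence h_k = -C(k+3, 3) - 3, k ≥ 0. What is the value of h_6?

C(9, 3) = 84, so h_6 = -87.

-87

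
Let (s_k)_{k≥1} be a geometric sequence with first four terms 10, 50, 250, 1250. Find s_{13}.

2441406250

Common ratio r = 5.
s_k = 10·5^(k-1).
s_{13} = 10·5^12 = 2441406250.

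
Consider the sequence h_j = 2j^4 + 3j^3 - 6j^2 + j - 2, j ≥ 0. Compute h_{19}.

h_{19} = 2·19^4 + 3·19^3 - 6·19^2 + 1·19 - 2 = 279070.

279070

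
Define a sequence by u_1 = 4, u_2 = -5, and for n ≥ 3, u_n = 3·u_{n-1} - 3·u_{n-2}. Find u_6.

-153

Iterate the recurrence:
u_3 = -27;  u_4 = -66;  u_5 = -117;  u_6 = -153.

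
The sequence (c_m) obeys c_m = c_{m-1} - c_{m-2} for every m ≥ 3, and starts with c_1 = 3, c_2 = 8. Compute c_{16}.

-3

Step forward from the initial values:
c_3 = 5; c_4 = -3; c_5 = -8; …; c_{13} = 3; c_{14} = 8; c_{15} = 5; c_{16} = -3.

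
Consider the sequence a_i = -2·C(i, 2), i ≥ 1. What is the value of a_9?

-72

C(9, 2) = 36, so a_9 = -72.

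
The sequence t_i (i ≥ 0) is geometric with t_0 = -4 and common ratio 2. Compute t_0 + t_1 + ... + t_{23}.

t_i = (-4)·2^(i-0).
S = (-4)·(2^24 - 1)/(2 - 1) = (-4)·(16777216 - 1)/(1) = -67108860.

-67108860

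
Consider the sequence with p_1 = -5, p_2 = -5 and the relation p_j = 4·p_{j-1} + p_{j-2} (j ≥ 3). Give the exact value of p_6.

-1885

Applying the relation repeatedly:
p_3 = -25  p_4 = -105  p_5 = -445  p_6 = -1885.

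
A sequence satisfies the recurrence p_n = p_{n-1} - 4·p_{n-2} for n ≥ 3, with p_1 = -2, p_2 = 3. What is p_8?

303

Compute successive terms:
p_3 = 11; p_4 = -1; p_5 = -45; p_6 = -41; p_7 = 139; p_8 = 303.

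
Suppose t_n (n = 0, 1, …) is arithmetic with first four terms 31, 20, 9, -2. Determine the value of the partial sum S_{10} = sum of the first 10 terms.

Common difference d = -11.
t_n = 31 + (n - 0)·(-11).
t_9 = -68; S = 10·(31 + (-68))/2 = -185.

-185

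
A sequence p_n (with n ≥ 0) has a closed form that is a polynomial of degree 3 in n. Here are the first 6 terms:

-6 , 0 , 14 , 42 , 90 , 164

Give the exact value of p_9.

840

1st diffs: 6, 14, 28, 48, 74.
2nd diffs: 8, 14, 20, 26.
3rd diffs: 6, 6, 6 (constant).
Newton forward-difference form: p_n = -6 + 6·C(n,1) + 8·C(n,2) + 6·C(n,3).
At n = 9: n = 9, so p_9 = -6 + 54 + 288 + 504 = 840.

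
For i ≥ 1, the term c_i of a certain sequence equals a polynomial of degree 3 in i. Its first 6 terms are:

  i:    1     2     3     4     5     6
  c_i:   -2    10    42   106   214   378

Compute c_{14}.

5146

1st diffs: 12, 32, 64, 108, 164.
2nd diffs: 20, 32, 44, 56.
3rd diffs: 12, 12, 12 (constant).
Newton forward-difference form: c_i = -2 + 12·C(i-1,1) + 20·C(i-1,2) + 12·C(i-1,3).
At i = 14: i-1 = 13, so c_{14} = -2 + 156 + 1560 + 3432 = 5146.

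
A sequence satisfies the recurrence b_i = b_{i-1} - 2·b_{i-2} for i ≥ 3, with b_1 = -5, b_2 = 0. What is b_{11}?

-170

Step forward from the initial values:
b_3 = 10; b_4 = 10; b_5 = -10; b_6 = -30; b_7 = -10; b_8 = 50; b_9 = 70; b_{10} = -30; b_{11} = -170.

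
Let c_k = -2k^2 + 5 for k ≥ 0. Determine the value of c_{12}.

c_{12} = -2·12^2 + 5 = -283.

-283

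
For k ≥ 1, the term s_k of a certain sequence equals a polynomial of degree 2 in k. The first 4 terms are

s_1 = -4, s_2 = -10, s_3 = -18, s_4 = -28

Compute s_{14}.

-238

1st diffs: -6, -8, -10.
2nd diffs: -2, -2 (constant).
Newton forward-difference form: s_k = -4 + (-6)·C(k-1,1) + (-2)·C(k-1,2).
At k = 14: k-1 = 13, so s_{14} = -4 - 78 - 156 = -238.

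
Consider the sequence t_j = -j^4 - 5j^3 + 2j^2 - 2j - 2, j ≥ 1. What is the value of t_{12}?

-29114

t_{12} = -1·12^4 - 5·12^3 + 2·12^2 - 2·12 - 2 = -29114.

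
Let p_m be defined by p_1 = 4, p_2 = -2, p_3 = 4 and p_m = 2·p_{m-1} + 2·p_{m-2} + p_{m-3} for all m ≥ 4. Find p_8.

Iterate the recurrence:
p_4 = 8; p_5 = 22; p_6 = 64; p_7 = 180; p_8 = 510.

510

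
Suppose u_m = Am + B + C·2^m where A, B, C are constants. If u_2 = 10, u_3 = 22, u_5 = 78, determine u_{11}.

The three given values yield: 2A + B + 4C = 10; 3A + B + 8C = 22; 5A + B + 32C = 78.
Subtracting the first from the second: A + 4C = 12.
Subtracting the second from the third: 2A + 24C = 56.
Solving: C = 2, A = 4, then B = -6.
So u_m = 4·m + (-6) + 2·2^m; at m=11 this is 4134.

4134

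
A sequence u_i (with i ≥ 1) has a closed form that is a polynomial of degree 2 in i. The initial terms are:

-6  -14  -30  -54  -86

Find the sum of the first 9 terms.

1st diffs: -8, -16, -24, -32.
2nd diffs: -8, -8, -8 (constant).
Newton forward-difference form: u_i = -6 + (-8)·C(i-1,1) + (-8)·C(i-1,2).
Continuing: -126, -174, -230, -294.
Summing i = 1..9 (9 terms) gives -1014.

-1014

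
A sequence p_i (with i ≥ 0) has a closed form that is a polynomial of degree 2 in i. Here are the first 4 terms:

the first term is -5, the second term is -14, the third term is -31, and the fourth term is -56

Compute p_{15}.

-980

1st diffs: -9, -17, -25.
2nd diffs: -8, -8 (constant).
Newton forward-difference form: p_i = -5 + (-9)·C(i,1) + (-8)·C(i,2).
At i = 15: i = 15, so p_{15} = -5 - 135 - 840 = -980.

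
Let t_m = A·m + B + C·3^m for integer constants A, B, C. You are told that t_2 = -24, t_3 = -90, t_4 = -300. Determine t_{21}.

-41841412686

Write the equations: 2A + B + 9C = -24; 3A + B + 27C = -90; 4A + B + 81C = -300.
Subtracting the first from the second: A + 18C = -66.
Subtracting the second from the third: A + 54C = -210.
Solving: C = -4, A = 6, then B = 0.
Hence t_{21} = 6·21 + 0 + (-4)·10460353203 = -41841412686.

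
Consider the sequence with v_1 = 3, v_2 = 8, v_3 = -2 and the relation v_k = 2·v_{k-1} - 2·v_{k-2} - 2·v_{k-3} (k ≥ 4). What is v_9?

Iterate the recurrence:
v_4 = -26;  v_5 = -64;  v_6 = -72;  v_7 = 36;  v_8 = 344;  v_9 = 760.

760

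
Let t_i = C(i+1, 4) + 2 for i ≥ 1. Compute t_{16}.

2382

C(17, 4) = 2380, so t_{16} = 2382.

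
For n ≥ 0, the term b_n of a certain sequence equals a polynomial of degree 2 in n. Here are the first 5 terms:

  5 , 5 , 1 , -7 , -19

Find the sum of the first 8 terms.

-184

1st diffs: 0, -4, -8, -12.
2nd diffs: -4, -4, -4 (constant).
So b_n = -2n^2 + 2n + 5.
Continuing: -35, -55, -79.
Summing n = 0..7 (8 terms) gives -184.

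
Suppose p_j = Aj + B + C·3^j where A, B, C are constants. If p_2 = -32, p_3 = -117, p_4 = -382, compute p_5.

The three given values yield: 2A + B + 9C = -32; 3A + B + 27C = -117; 4A + B + 81C = -382.
Subtracting the first from the second: A + 18C = -85.
Subtracting the second from the third: A + 54C = -265.
Solving: C = -5, A = 5, then B = 3.
Hence p_5 = 5·5 + 3 + (-5)·243 = -1187.

-1187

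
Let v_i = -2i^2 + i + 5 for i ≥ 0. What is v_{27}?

-1426

v_{27} = -2·27^2 + 1·27 + 5 = -1426.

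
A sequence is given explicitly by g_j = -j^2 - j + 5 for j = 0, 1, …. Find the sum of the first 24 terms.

Over j = 0..23: Σj = 276, Σj² = 4324.
Total = (-1)·4324 + (-1)·276 + (5)·24 = -4480.

-4480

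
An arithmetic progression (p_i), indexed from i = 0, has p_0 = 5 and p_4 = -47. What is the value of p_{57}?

-736

Common difference d = (-47 - 5) / (4 - 0) = -13.
p_i = 5 + (i - 0)·(-13).
p_{57} = 5 + 57·(-13) = -736.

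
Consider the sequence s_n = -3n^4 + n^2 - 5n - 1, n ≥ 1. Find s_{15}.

s_{15} = -3·15^4 + 1·15^2 - 5·15 - 1 = -151726.

-151726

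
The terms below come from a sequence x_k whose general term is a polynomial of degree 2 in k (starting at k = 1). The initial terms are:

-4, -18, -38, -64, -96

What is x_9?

-284

1st diffs: -14, -20, -26, -32.
2nd diffs: -6, -6, -6 (constant).
Newton forward-difference form: x_k = -4 + (-14)·C(k-1,1) + (-6)·C(k-1,2).
At k = 9: k-1 = 8, so x_9 = -4 - 112 - 168 = -284.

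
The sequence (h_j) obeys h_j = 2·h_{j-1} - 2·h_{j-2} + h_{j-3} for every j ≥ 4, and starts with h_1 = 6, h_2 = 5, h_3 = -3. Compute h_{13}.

Iterate the recurrence:
h_4 = -10;  h_5 = -9;  h_6 = -1;  h_7 = 6;  h_8 = 5;  h_9 = -3;  h_{10} = -10;  h_{11} = -9;  h_{12} = -1;  h_{13} = 6.

6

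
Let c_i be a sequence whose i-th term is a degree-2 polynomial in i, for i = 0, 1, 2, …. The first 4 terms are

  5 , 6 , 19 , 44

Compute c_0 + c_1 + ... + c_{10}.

2090

1st diffs: 1, 13, 25.
2nd diffs: 12, 12 (constant).
So c_i = 6i^2 - 5i + 5.
Continuing: …, 81, 130, 191, 264, …, c_{10} = 555.
Summing i = 0..10 (11 terms) gives 2090.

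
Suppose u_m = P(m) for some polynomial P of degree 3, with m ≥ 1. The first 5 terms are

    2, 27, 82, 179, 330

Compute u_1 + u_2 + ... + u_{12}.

1st diffs: 25, 55, 97, 151.
2nd diffs: 30, 42, 54.
3rd diffs: 12, 12 (constant).
Newton forward-difference form: u_m = 2 + 25·C(m-1,1) + 30·C(m-1,2) + 12·C(m-1,3).
Continuing: …, 547, 842, 1227, 1714, …, u_{12} = 3907.
Summing m = 1..12 (12 terms) gives 14214.

14214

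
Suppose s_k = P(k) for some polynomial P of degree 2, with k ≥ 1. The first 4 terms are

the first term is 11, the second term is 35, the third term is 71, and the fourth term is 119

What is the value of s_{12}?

935

1st diffs: 24, 36, 48.
2nd diffs: 12, 12 (constant).
So s_k = 6k^2 + 6k - 1.
Evaluating at k = 12 gives s_{12} = 935.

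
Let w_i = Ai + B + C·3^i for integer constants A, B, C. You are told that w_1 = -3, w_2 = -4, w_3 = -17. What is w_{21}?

Write the equations: A + B + 3C = -3; 2A + B + 9C = -4; 3A + B + 27C = -17.
Subtracting the first from the second: A + 6C = -1.
Subtracting the second from the third: A + 18C = -13.
Solving: C = -1, A = 5, then B = -5.
Therefore w_{21} = 105 + (-5) + (-1)·10460353203 = -10460353103.

-10460353103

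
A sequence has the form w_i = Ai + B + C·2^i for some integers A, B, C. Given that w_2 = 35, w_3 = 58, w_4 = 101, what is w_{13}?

41008

At i = 2, 3, 4: 2A + B + 4C = 35; 3A + B + 8C = 58; 4A + B + 16C = 101.
Subtracting the first from the second: A + 4C = 23.
Subtracting the second from the third: A + 8C = 43.
Solving: C = 5, A = 3, then B = 9.
Hence w_{13} = 3·13 + 9 + 5·8192 = 41008.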